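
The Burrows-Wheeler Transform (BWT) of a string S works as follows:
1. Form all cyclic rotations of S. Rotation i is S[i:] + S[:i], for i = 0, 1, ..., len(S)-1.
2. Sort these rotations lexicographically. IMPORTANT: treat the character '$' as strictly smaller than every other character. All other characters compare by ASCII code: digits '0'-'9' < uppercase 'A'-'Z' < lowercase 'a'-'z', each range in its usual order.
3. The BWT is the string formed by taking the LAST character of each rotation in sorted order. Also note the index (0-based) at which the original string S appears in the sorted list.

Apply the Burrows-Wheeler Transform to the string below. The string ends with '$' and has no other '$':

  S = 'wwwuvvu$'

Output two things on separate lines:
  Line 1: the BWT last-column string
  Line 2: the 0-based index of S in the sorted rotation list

All 8 rotations (rotation i = S[i:]+S[:i]):
  rot[0] = wwwuvvu$
  rot[1] = wwuvvu$w
  rot[2] = wuvvu$ww
  rot[3] = uvvu$www
  rot[4] = vvu$wwwu
  rot[5] = vu$wwwuv
  rot[6] = u$wwwuvv
  rot[7] = $wwwuvvu
Sorted (with $ < everything):
  sorted[0] = $wwwuvvu  (last char: 'u')
  sorted[1] = u$wwwuvv  (last char: 'v')
  sorted[2] = uvvu$www  (last char: 'w')
  sorted[3] = vu$wwwuv  (last char: 'v')
  sorted[4] = vvu$wwwu  (last char: 'u')
  sorted[5] = wuvvu$ww  (last char: 'w')
  sorted[6] = wwuvvu$w  (last char: 'w')
  sorted[7] = wwwuvvu$  (last char: '$')
Last column: uvwvuww$
Original string S is at sorted index 7

Answer: uvwvuww$
7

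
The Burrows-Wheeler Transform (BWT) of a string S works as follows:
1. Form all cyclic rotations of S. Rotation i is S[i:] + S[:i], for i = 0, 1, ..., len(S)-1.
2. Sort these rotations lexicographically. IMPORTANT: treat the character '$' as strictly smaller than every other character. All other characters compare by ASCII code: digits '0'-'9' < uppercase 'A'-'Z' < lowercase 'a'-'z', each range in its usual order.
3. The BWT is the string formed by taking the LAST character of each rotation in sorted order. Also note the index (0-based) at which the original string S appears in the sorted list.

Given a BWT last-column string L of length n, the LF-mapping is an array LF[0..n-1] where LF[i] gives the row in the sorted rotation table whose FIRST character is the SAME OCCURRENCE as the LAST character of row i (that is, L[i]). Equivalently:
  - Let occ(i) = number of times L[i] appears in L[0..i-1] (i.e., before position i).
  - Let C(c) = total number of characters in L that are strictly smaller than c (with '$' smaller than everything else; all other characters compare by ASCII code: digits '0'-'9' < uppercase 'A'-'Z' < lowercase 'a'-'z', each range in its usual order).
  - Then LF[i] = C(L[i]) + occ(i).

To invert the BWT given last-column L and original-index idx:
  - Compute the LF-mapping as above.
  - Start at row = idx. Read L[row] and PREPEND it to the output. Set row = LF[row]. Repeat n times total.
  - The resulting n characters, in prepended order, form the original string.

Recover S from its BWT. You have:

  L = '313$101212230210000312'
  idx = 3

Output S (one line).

Answer: 021102210023301312103$

Derivation:
LF mapping: 18 7 19 0 8 1 9 13 10 14 15 20 2 16 11 3 4 5 6 21 12 17
Walk LF starting at row 3, prepending L[row]:
  step 1: row=3, L[3]='$', prepend. Next row=LF[3]=0
  step 2: row=0, L[0]='3', prepend. Next row=LF[0]=18
  step 3: row=18, L[18]='0', prepend. Next row=LF[18]=6
  step 4: row=6, L[6]='1', prepend. Next row=LF[6]=9
  step 5: row=9, L[9]='2', prepend. Next row=LF[9]=14
  step 6: row=14, L[14]='1', prepend. Next row=LF[14]=11
  step 7: row=11, L[11]='3', prepend. Next row=LF[11]=20
  step 8: row=20, L[20]='1', prepend. Next row=LF[20]=12
  step 9: row=12, L[12]='0', prepend. Next row=LF[12]=2
  step 10: row=2, L[2]='3', prepend. Next row=LF[2]=19
  step 11: row=19, L[19]='3', prepend. Next row=LF[19]=21
  step 12: row=21, L[21]='2', prepend. Next row=LF[21]=17
  step 13: row=17, L[17]='0', prepend. Next row=LF[17]=5
  step 14: row=5, L[5]='0', prepend. Next row=LF[5]=1
  step 15: row=1, L[1]='1', prepend. Next row=LF[1]=7
  step 16: row=7, L[7]='2', prepend. Next row=LF[7]=13
  step 17: row=13, L[13]='2', prepend. Next row=LF[13]=16
  step 18: row=16, L[16]='0', prepend. Next row=LF[16]=4
  step 19: row=4, L[4]='1', prepend. Next row=LF[4]=8
  step 20: row=8, L[8]='1', prepend. Next row=LF[8]=10
  step 21: row=10, L[10]='2', prepend. Next row=LF[10]=15
  step 22: row=15, L[15]='0', prepend. Next row=LF[15]=3
Reversed output: 021102210023301312103$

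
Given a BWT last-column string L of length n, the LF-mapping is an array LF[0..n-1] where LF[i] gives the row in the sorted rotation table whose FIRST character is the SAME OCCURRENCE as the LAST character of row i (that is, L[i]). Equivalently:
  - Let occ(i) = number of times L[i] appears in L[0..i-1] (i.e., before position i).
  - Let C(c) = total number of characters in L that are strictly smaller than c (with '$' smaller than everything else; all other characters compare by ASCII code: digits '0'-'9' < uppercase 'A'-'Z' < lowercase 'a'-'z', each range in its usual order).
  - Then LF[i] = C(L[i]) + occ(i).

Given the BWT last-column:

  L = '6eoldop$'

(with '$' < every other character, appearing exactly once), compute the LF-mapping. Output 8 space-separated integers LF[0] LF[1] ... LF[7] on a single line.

Char counts: '$':1, '6':1, 'd':1, 'e':1, 'l':1, 'o':2, 'p':1
C (first-col start): C('$')=0, C('6')=1, C('d')=2, C('e')=3, C('l')=4, C('o')=5, C('p')=7
L[0]='6': occ=0, LF[0]=C('6')+0=1+0=1
L[1]='e': occ=0, LF[1]=C('e')+0=3+0=3
L[2]='o': occ=0, LF[2]=C('o')+0=5+0=5
L[3]='l': occ=0, LF[3]=C('l')+0=4+0=4
L[4]='d': occ=0, LF[4]=C('d')+0=2+0=2
L[5]='o': occ=1, LF[5]=C('o')+1=5+1=6
L[6]='p': occ=0, LF[6]=C('p')+0=7+0=7
L[7]='$': occ=0, LF[7]=C('$')+0=0+0=0

Answer: 1 3 5 4 2 6 7 0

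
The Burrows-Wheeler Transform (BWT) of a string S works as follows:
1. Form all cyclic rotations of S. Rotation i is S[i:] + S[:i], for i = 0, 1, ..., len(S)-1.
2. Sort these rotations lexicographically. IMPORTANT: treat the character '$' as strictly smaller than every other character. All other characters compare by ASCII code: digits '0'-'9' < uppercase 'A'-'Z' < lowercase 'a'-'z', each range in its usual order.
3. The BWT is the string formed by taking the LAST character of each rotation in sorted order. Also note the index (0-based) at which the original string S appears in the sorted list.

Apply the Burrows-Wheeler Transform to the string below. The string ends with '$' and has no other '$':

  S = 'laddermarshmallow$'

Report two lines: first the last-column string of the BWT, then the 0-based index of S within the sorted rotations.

Answer: wlmmadds$alhrlearo
8

Derivation:
All 18 rotations (rotation i = S[i:]+S[:i]):
  rot[0] = laddermarshmallow$
  rot[1] = addermarshmallow$l
  rot[2] = ddermarshmallow$la
  rot[3] = dermarshmallow$lad
  rot[4] = ermarshmallow$ladd
  rot[5] = rmarshmallow$ladde
  rot[6] = marshmallow$ladder
  rot[7] = arshmallow$ladderm
  rot[8] = rshmallow$ladderma
  rot[9] = shmallow$laddermar
  rot[10] = hmallow$laddermars
  rot[11] = mallow$laddermarsh
  rot[12] = allow$laddermarshm
  rot[13] = llow$laddermarshma
  rot[14] = low$laddermarshmal
  rot[15] = ow$laddermarshmall
  rot[16] = w$laddermarshmallo
  rot[17] = $laddermarshmallow
Sorted (with $ < everything):
  sorted[0] = $laddermarshmallow  (last char: 'w')
  sorted[1] = addermarshmallow$l  (last char: 'l')
  sorted[2] = allow$laddermarshm  (last char: 'm')
  sorted[3] = arshmallow$ladderm  (last char: 'm')
  sorted[4] = ddermarshmallow$la  (last char: 'a')
  sorted[5] = dermarshmallow$lad  (last char: 'd')
  sorted[6] = ermarshmallow$ladd  (last char: 'd')
  sorted[7] = hmallow$laddermars  (last char: 's')
  sorted[8] = laddermarshmallow$  (last char: '$')
  sorted[9] = llow$laddermarshma  (last char: 'a')
  sorted[10] = low$laddermarshmal  (last char: 'l')
  sorted[11] = mallow$laddermarsh  (last char: 'h')
  sorted[12] = marshmallow$ladder  (last char: 'r')
  sorted[13] = ow$laddermarshmall  (last char: 'l')
  sorted[14] = rmarshmallow$ladde  (last char: 'e')
  sorted[15] = rshmallow$ladderma  (last char: 'a')
  sorted[16] = shmallow$laddermar  (last char: 'r')
  sorted[17] = w$laddermarshmallo  (last char: 'o')
Last column: wlmmadds$alhrlearo
Original string S is at sorted index 8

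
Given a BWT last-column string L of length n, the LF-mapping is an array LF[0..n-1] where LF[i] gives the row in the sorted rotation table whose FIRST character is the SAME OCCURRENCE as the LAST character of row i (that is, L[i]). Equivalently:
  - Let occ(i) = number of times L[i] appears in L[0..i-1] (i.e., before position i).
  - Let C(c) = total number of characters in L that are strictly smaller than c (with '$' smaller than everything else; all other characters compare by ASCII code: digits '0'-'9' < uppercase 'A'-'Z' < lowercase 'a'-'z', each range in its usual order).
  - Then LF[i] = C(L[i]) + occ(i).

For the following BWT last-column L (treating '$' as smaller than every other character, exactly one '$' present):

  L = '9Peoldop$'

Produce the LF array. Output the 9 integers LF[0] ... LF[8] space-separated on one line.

Answer: 1 2 4 6 5 3 7 8 0

Derivation:
Char counts: '$':1, '9':1, 'P':1, 'd':1, 'e':1, 'l':1, 'o':2, 'p':1
C (first-col start): C('$')=0, C('9')=1, C('P')=2, C('d')=3, C('e')=4, C('l')=5, C('o')=6, C('p')=8
L[0]='9': occ=0, LF[0]=C('9')+0=1+0=1
L[1]='P': occ=0, LF[1]=C('P')+0=2+0=2
L[2]='e': occ=0, LF[2]=C('e')+0=4+0=4
L[3]='o': occ=0, LF[3]=C('o')+0=6+0=6
L[4]='l': occ=0, LF[4]=C('l')+0=5+0=5
L[5]='d': occ=0, LF[5]=C('d')+0=3+0=3
L[6]='o': occ=1, LF[6]=C('o')+1=6+1=7
L[7]='p': occ=0, LF[7]=C('p')+0=8+0=8
L[8]='$': occ=0, LF[8]=C('$')+0=0+0=0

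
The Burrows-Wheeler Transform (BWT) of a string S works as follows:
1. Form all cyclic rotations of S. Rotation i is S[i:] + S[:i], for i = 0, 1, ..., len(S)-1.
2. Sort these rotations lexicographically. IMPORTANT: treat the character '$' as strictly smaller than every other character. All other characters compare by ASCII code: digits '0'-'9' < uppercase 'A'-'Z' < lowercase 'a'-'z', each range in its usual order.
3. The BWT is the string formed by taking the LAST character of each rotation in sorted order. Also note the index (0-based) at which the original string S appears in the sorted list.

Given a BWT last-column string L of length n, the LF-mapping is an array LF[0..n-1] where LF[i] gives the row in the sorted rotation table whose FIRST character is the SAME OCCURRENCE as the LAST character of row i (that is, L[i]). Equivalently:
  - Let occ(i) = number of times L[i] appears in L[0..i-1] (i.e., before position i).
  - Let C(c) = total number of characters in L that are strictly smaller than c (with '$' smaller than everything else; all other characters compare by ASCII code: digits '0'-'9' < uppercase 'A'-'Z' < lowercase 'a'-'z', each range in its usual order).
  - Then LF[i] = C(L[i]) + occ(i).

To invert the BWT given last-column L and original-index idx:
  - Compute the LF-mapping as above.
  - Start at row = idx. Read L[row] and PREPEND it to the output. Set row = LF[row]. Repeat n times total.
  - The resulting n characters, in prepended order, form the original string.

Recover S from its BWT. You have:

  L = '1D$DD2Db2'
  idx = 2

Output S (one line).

Answer: 2D2bDDD1$

Derivation:
LF mapping: 1 4 0 5 6 2 7 8 3
Walk LF starting at row 2, prepending L[row]:
  step 1: row=2, L[2]='$', prepend. Next row=LF[2]=0
  step 2: row=0, L[0]='1', prepend. Next row=LF[0]=1
  step 3: row=1, L[1]='D', prepend. Next row=LF[1]=4
  step 4: row=4, L[4]='D', prepend. Next row=LF[4]=6
  step 5: row=6, L[6]='D', prepend. Next row=LF[6]=7
  step 6: row=7, L[7]='b', prepend. Next row=LF[7]=8
  step 7: row=8, L[8]='2', prepend. Next row=LF[8]=3
  step 8: row=3, L[3]='D', prepend. Next row=LF[3]=5
  step 9: row=5, L[5]='2', prepend. Next row=LF[5]=2
Reversed output: 2D2bDDD1$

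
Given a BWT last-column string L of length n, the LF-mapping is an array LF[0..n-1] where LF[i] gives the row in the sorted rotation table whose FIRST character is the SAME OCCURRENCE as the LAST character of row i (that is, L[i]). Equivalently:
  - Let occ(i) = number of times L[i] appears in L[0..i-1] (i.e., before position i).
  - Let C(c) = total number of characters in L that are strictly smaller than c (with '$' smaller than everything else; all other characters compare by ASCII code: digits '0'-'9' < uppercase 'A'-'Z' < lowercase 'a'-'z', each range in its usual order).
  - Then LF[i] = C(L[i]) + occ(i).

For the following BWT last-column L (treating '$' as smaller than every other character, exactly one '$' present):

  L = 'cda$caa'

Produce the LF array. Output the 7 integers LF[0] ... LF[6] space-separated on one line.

Answer: 4 6 1 0 5 2 3

Derivation:
Char counts: '$':1, 'a':3, 'c':2, 'd':1
C (first-col start): C('$')=0, C('a')=1, C('c')=4, C('d')=6
L[0]='c': occ=0, LF[0]=C('c')+0=4+0=4
L[1]='d': occ=0, LF[1]=C('d')+0=6+0=6
L[2]='a': occ=0, LF[2]=C('a')+0=1+0=1
L[3]='$': occ=0, LF[3]=C('$')+0=0+0=0
L[4]='c': occ=1, LF[4]=C('c')+1=4+1=5
L[5]='a': occ=1, LF[5]=C('a')+1=1+1=2
L[6]='a': occ=2, LF[6]=C('a')+2=1+2=3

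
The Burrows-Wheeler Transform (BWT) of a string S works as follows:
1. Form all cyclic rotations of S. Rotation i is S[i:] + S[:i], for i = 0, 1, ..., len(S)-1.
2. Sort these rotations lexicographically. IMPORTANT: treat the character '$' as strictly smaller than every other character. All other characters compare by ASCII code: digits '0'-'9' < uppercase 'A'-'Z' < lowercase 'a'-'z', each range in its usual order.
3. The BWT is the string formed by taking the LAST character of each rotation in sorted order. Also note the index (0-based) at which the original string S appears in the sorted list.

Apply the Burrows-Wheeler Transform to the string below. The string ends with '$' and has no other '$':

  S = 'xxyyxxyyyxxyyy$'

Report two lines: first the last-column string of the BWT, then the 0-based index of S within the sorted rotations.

All 15 rotations (rotation i = S[i:]+S[:i]):
  rot[0] = xxyyxxyyyxxyyy$
  rot[1] = xyyxxyyyxxyyy$x
  rot[2] = yyxxyyyxxyyy$xx
  rot[3] = yxxyyyxxyyy$xxy
  rot[4] = xxyyyxxyyy$xxyy
  rot[5] = xyyyxxyyy$xxyyx
  rot[6] = yyyxxyyy$xxyyxx
  rot[7] = yyxxyyy$xxyyxxy
  rot[8] = yxxyyy$xxyyxxyy
  rot[9] = xxyyy$xxyyxxyyy
  rot[10] = xyyy$xxyyxxyyyx
  rot[11] = yyy$xxyyxxyyyxx
  rot[12] = yy$xxyyxxyyyxxy
  rot[13] = y$xxyyxxyyyxxyy
  rot[14] = $xxyyxxyyyxxyyy
Sorted (with $ < everything):
  sorted[0] = $xxyyxxyyyxxyyy  (last char: 'y')
  sorted[1] = xxyyxxyyyxxyyy$  (last char: '$')
  sorted[2] = xxyyy$xxyyxxyyy  (last char: 'y')
  sorted[3] = xxyyyxxyyy$xxyy  (last char: 'y')
  sorted[4] = xyyxxyyyxxyyy$x  (last char: 'x')
  sorted[5] = xyyy$xxyyxxyyyx  (last char: 'x')
  sorted[6] = xyyyxxyyy$xxyyx  (last char: 'x')
  sorted[7] = y$xxyyxxyyyxxyy  (last char: 'y')
  sorted[8] = yxxyyy$xxyyxxyy  (last char: 'y')
  sorted[9] = yxxyyyxxyyy$xxy  (last char: 'y')
  sorted[10] = yy$xxyyxxyyyxxy  (last char: 'y')
  sorted[11] = yyxxyyy$xxyyxxy  (last char: 'y')
  sorted[12] = yyxxyyyxxyyy$xx  (last char: 'x')
  sorted[13] = yyy$xxyyxxyyyxx  (last char: 'x')
  sorted[14] = yyyxxyyy$xxyyxx  (last char: 'x')
Last column: y$yyxxxyyyyyxxx
Original string S is at sorted index 1

Answer: y$yyxxxyyyyyxxx
1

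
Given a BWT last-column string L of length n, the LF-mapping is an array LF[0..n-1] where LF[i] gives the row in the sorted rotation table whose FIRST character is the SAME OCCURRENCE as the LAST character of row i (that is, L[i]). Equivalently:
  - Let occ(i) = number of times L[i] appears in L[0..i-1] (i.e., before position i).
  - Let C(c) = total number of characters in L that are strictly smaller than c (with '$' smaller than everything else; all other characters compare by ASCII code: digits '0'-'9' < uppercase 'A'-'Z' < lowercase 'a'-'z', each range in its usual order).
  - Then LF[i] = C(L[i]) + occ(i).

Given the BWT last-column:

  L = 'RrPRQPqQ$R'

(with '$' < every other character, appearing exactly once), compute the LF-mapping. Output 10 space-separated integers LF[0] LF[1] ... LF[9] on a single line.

Char counts: '$':1, 'P':2, 'Q':2, 'R':3, 'q':1, 'r':1
C (first-col start): C('$')=0, C('P')=1, C('Q')=3, C('R')=5, C('q')=8, C('r')=9
L[0]='R': occ=0, LF[0]=C('R')+0=5+0=5
L[1]='r': occ=0, LF[1]=C('r')+0=9+0=9
L[2]='P': occ=0, LF[2]=C('P')+0=1+0=1
L[3]='R': occ=1, LF[3]=C('R')+1=5+1=6
L[4]='Q': occ=0, LF[4]=C('Q')+0=3+0=3
L[5]='P': occ=1, LF[5]=C('P')+1=1+1=2
L[6]='q': occ=0, LF[6]=C('q')+0=8+0=8
L[7]='Q': occ=1, LF[7]=C('Q')+1=3+1=4
L[8]='$': occ=0, LF[8]=C('$')+0=0+0=0
L[9]='R': occ=2, LF[9]=C('R')+2=5+2=7

Answer: 5 9 1 6 3 2 8 4 0 7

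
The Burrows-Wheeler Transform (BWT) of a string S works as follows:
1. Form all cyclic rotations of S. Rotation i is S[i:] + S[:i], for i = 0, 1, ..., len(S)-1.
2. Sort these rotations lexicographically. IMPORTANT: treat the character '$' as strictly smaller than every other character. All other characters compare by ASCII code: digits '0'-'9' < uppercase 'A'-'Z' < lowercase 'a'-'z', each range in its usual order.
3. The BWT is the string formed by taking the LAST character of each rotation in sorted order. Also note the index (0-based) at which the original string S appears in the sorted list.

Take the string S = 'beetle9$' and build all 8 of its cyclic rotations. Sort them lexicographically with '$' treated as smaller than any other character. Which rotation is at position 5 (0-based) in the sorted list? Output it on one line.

Answer: etle9$be

Derivation:
All 8 rotations (rotation i = S[i:]+S[:i]):
  rot[0] = beetle9$
  rot[1] = eetle9$b
  rot[2] = etle9$be
  rot[3] = tle9$bee
  rot[4] = le9$beet
  rot[5] = e9$beetl
  rot[6] = 9$beetle
  rot[7] = $beetle9
Sorted (with $ < everything):
  sorted[0] = $beetle9
  sorted[1] = 9$beetle
  sorted[2] = beetle9$
  sorted[3] = e9$beetl
  sorted[4] = eetle9$b
  sorted[5] = etle9$be
  sorted[6] = le9$beet
  sorted[7] = tle9$bee
sorted[5] = etle9$be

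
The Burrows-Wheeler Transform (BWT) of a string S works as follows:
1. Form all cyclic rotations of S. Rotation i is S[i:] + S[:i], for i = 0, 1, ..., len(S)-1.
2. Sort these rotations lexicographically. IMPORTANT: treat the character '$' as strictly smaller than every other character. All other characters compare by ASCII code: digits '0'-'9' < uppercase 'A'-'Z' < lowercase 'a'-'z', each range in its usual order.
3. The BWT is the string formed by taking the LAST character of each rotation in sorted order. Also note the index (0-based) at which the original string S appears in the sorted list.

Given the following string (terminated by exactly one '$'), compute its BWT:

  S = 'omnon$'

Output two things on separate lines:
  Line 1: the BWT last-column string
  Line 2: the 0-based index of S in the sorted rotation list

All 6 rotations (rotation i = S[i:]+S[:i]):
  rot[0] = omnon$
  rot[1] = mnon$o
  rot[2] = non$om
  rot[3] = on$omn
  rot[4] = n$omno
  rot[5] = $omnon
Sorted (with $ < everything):
  sorted[0] = $omnon  (last char: 'n')
  sorted[1] = mnon$o  (last char: 'o')
  sorted[2] = n$omno  (last char: 'o')
  sorted[3] = non$om  (last char: 'm')
  sorted[4] = omnon$  (last char: '$')
  sorted[5] = on$omn  (last char: 'n')
Last column: noom$n
Original string S is at sorted index 4

Answer: noom$n
4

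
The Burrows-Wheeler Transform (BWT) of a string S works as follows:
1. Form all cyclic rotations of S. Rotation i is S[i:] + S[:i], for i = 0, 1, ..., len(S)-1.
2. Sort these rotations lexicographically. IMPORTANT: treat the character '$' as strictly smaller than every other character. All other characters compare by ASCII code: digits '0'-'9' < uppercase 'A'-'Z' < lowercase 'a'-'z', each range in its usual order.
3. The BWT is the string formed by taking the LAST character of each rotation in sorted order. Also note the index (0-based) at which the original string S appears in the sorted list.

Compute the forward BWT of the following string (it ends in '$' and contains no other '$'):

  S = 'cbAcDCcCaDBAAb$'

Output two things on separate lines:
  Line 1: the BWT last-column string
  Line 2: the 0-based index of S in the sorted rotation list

Answer: bBAbDcDacCAcCA$
14

Derivation:
All 15 rotations (rotation i = S[i:]+S[:i]):
  rot[0] = cbAcDCcCaDBAAb$
  rot[1] = bAcDCcCaDBAAb$c
  rot[2] = AcDCcCaDBAAb$cb
  rot[3] = cDCcCaDBAAb$cbA
  rot[4] = DCcCaDBAAb$cbAc
  rot[5] = CcCaDBAAb$cbAcD
  rot[6] = cCaDBAAb$cbAcDC
  rot[7] = CaDBAAb$cbAcDCc
  rot[8] = aDBAAb$cbAcDCcC
  rot[9] = DBAAb$cbAcDCcCa
  rot[10] = BAAb$cbAcDCcCaD
  rot[11] = AAb$cbAcDCcCaDB
  rot[12] = Ab$cbAcDCcCaDBA
  rot[13] = b$cbAcDCcCaDBAA
  rot[14] = $cbAcDCcCaDBAAb
Sorted (with $ < everything):
  sorted[0] = $cbAcDCcCaDBAAb  (last char: 'b')
  sorted[1] = AAb$cbAcDCcCaDB  (last char: 'B')
  sorted[2] = Ab$cbAcDCcCaDBA  (last char: 'A')
  sorted[3] = AcDCcCaDBAAb$cb  (last char: 'b')
  sorted[4] = BAAb$cbAcDCcCaD  (last char: 'D')
  sorted[5] = CaDBAAb$cbAcDCc  (last char: 'c')
  sorted[6] = CcCaDBAAb$cbAcD  (last char: 'D')
  sorted[7] = DBAAb$cbAcDCcCa  (last char: 'a')
  sorted[8] = DCcCaDBAAb$cbAc  (last char: 'c')
  sorted[9] = aDBAAb$cbAcDCcC  (last char: 'C')
  sorted[10] = b$cbAcDCcCaDBAA  (last char: 'A')
  sorted[11] = bAcDCcCaDBAAb$c  (last char: 'c')
  sorted[12] = cCaDBAAb$cbAcDC  (last char: 'C')
  sorted[13] = cDCcCaDBAAb$cbA  (last char: 'A')
  sorted[14] = cbAcDCcCaDBAAb$  (last char: '$')
Last column: bBAbDcDacCAcCA$
Original string S is at sorted index 14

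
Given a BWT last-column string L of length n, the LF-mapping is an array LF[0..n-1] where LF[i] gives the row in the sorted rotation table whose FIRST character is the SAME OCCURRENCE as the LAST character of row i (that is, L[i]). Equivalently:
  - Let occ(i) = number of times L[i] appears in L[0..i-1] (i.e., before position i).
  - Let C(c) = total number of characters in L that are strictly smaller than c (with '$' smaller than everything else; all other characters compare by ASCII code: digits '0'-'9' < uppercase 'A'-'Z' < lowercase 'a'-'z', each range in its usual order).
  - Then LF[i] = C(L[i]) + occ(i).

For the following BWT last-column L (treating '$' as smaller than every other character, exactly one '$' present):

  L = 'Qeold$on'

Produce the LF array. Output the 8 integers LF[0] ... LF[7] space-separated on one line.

Answer: 1 3 6 4 2 0 7 5

Derivation:
Char counts: '$':1, 'Q':1, 'd':1, 'e':1, 'l':1, 'n':1, 'o':2
C (first-col start): C('$')=0, C('Q')=1, C('d')=2, C('e')=3, C('l')=4, C('n')=5, C('o')=6
L[0]='Q': occ=0, LF[0]=C('Q')+0=1+0=1
L[1]='e': occ=0, LF[1]=C('e')+0=3+0=3
L[2]='o': occ=0, LF[2]=C('o')+0=6+0=6
L[3]='l': occ=0, LF[3]=C('l')+0=4+0=4
L[4]='d': occ=0, LF[4]=C('d')+0=2+0=2
L[5]='$': occ=0, LF[5]=C('$')+0=0+0=0
L[6]='o': occ=1, LF[6]=C('o')+1=6+1=7
L[7]='n': occ=0, LF[7]=C('n')+0=5+0=5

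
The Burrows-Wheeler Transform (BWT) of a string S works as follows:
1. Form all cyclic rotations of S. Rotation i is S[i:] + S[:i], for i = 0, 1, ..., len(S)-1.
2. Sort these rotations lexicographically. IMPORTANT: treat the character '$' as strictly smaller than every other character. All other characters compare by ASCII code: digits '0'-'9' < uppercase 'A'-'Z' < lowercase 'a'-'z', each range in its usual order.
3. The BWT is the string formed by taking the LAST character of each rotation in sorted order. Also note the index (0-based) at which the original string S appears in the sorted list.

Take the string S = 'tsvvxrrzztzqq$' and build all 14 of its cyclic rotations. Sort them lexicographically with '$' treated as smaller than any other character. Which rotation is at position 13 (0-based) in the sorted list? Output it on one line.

All 14 rotations (rotation i = S[i:]+S[:i]):
  rot[0] = tsvvxrrzztzqq$
  rot[1] = svvxrrzztzqq$t
  rot[2] = vvxrrzztzqq$ts
  rot[3] = vxrrzztzqq$tsv
  rot[4] = xrrzztzqq$tsvv
  rot[5] = rrzztzqq$tsvvx
  rot[6] = rzztzqq$tsvvxr
  rot[7] = zztzqq$tsvvxrr
  rot[8] = ztzqq$tsvvxrrz
  rot[9] = tzqq$tsvvxrrzz
  rot[10] = zqq$tsvvxrrzzt
  rot[11] = qq$tsvvxrrzztz
  rot[12] = q$tsvvxrrzztzq
  rot[13] = $tsvvxrrzztzqq
Sorted (with $ < everything):
  sorted[0] = $tsvvxrrzztzqq
  sorted[1] = q$tsvvxrrzztzq
  sorted[2] = qq$tsvvxrrzztz
  sorted[3] = rrzztzqq$tsvvx
  sorted[4] = rzztzqq$tsvvxr
  sorted[5] = svvxrrzztzqq$t
  sorted[6] = tsvvxrrzztzqq$
  sorted[7] = tzqq$tsvvxrrzz
  sorted[8] = vvxrrzztzqq$ts
  sorted[9] = vxrrzztzqq$tsv
  sorted[10] = xrrzztzqq$tsvv
  sorted[11] = zqq$tsvvxrrzzt
  sorted[12] = ztzqq$tsvvxrrz
  sorted[13] = zztzqq$tsvvxrr
sorted[13] = zztzqq$tsvvxrr

Answer: zztzqq$tsvvxrr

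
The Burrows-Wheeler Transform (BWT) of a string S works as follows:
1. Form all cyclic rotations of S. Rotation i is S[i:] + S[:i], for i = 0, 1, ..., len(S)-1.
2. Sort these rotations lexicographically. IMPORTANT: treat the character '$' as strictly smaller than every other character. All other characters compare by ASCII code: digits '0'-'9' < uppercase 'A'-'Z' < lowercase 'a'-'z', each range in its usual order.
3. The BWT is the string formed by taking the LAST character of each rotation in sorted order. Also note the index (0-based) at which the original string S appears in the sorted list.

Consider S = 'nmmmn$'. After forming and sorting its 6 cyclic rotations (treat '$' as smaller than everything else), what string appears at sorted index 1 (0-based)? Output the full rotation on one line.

Answer: mmmn$n

Derivation:
All 6 rotations (rotation i = S[i:]+S[:i]):
  rot[0] = nmmmn$
  rot[1] = mmmn$n
  rot[2] = mmn$nm
  rot[3] = mn$nmm
  rot[4] = n$nmmm
  rot[5] = $nmmmn
Sorted (with $ < everything):
  sorted[0] = $nmmmn
  sorted[1] = mmmn$n
  sorted[2] = mmn$nm
  sorted[3] = mn$nmm
  sorted[4] = n$nmmm
  sorted[5] = nmmmn$
sorted[1] = mmmn$n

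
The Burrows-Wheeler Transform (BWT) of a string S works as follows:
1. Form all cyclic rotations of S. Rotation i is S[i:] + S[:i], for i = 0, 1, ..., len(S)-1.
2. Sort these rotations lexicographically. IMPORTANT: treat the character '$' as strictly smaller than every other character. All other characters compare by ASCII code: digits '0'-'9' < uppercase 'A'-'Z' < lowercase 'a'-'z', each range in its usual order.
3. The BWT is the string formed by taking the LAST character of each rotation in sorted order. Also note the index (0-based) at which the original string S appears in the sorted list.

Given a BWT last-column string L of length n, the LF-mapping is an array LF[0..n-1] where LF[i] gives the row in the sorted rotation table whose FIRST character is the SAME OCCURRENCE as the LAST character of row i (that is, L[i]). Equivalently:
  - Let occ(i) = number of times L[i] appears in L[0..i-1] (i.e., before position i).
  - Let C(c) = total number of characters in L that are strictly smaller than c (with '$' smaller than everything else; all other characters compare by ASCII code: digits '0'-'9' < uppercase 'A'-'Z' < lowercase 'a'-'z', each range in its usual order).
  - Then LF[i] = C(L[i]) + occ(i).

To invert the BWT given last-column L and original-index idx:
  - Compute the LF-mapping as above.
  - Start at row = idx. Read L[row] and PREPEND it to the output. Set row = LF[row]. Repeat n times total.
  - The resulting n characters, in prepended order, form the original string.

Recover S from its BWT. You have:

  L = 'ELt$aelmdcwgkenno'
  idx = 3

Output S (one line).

LF mapping: 1 2 15 0 3 6 10 11 5 4 16 8 9 7 12 13 14
Walk LF starting at row 3, prepending L[row]:
  step 1: row=3, L[3]='$', prepend. Next row=LF[3]=0
  step 2: row=0, L[0]='E', prepend. Next row=LF[0]=1
  step 3: row=1, L[1]='L', prepend. Next row=LF[1]=2
  step 4: row=2, L[2]='t', prepend. Next row=LF[2]=15
  step 5: row=15, L[15]='n', prepend. Next row=LF[15]=13
  step 6: row=13, L[13]='e', prepend. Next row=LF[13]=7
  step 7: row=7, L[7]='m', prepend. Next row=LF[7]=11
  step 8: row=11, L[11]='g', prepend. Next row=LF[11]=8
  step 9: row=8, L[8]='d', prepend. Next row=LF[8]=5
  step 10: row=5, L[5]='e', prepend. Next row=LF[5]=6
  step 11: row=6, L[6]='l', prepend. Next row=LF[6]=10
  step 12: row=10, L[10]='w', prepend. Next row=LF[10]=16
  step 13: row=16, L[16]='o', prepend. Next row=LF[16]=14
  step 14: row=14, L[14]='n', prepend. Next row=LF[14]=12
  step 15: row=12, L[12]='k', prepend. Next row=LF[12]=9
  step 16: row=9, L[9]='c', prepend. Next row=LF[9]=4
  step 17: row=4, L[4]='a', prepend. Next row=LF[4]=3
Reversed output: acknowledgmentLE$

Answer: acknowledgmentLE$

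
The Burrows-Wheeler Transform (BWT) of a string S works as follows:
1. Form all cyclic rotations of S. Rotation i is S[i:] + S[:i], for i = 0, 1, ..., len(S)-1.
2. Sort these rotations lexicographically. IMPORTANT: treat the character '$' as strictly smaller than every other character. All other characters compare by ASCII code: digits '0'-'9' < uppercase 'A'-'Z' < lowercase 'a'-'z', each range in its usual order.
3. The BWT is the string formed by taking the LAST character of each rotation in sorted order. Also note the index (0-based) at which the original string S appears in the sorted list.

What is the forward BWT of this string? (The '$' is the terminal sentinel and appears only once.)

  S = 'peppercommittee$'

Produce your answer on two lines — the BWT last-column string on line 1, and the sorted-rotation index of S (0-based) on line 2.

All 16 rotations (rotation i = S[i:]+S[:i]):
  rot[0] = peppercommittee$
  rot[1] = eppercommittee$p
  rot[2] = ppercommittee$pe
  rot[3] = percommittee$pep
  rot[4] = ercommittee$pepp
  rot[5] = rcommittee$peppe
  rot[6] = committee$pepper
  rot[7] = ommittee$pepperc
  rot[8] = mmittee$pepperco
  rot[9] = mittee$peppercom
  rot[10] = ittee$peppercomm
  rot[11] = ttee$peppercommi
  rot[12] = tee$peppercommit
  rot[13] = ee$peppercommitt
  rot[14] = e$peppercommitte
  rot[15] = $peppercommittee
Sorted (with $ < everything):
  sorted[0] = $peppercommittee  (last char: 'e')
  sorted[1] = committee$pepper  (last char: 'r')
  sorted[2] = e$peppercommitte  (last char: 'e')
  sorted[3] = ee$peppercommitt  (last char: 't')
  sorted[4] = eppercommittee$p  (last char: 'p')
  sorted[5] = ercommittee$pepp  (last char: 'p')
  sorted[6] = ittee$peppercomm  (last char: 'm')
  sorted[7] = mittee$peppercom  (last char: 'm')
  sorted[8] = mmittee$pepperco  (last char: 'o')
  sorted[9] = ommittee$pepperc  (last char: 'c')
  sorted[10] = peppercommittee$  (last char: '$')
  sorted[11] = percommittee$pep  (last char: 'p')
  sorted[12] = ppercommittee$pe  (last char: 'e')
  sorted[13] = rcommittee$peppe  (last char: 'e')
  sorted[14] = tee$peppercommit  (last char: 't')
  sorted[15] = ttee$peppercommi  (last char: 'i')
Last column: eretppmmoc$peeti
Original string S is at sorted index 10

Answer: eretppmmoc$peeti
10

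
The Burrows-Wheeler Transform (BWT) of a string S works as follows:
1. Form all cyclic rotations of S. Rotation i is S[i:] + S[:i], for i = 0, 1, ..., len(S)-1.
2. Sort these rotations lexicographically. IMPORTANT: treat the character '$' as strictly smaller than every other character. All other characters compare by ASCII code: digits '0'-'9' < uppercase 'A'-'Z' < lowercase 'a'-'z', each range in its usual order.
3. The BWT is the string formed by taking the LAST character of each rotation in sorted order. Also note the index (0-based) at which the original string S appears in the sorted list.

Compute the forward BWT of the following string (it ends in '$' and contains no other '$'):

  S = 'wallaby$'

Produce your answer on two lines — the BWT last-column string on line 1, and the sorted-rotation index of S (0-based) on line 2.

Answer: ylwala$b
6

Derivation:
All 8 rotations (rotation i = S[i:]+S[:i]):
  rot[0] = wallaby$
  rot[1] = allaby$w
  rot[2] = llaby$wa
  rot[3] = laby$wal
  rot[4] = aby$wall
  rot[5] = by$walla
  rot[6] = y$wallab
  rot[7] = $wallaby
Sorted (with $ < everything):
  sorted[0] = $wallaby  (last char: 'y')
  sorted[1] = aby$wall  (last char: 'l')
  sorted[2] = allaby$w  (last char: 'w')
  sorted[3] = by$walla  (last char: 'a')
  sorted[4] = laby$wal  (last char: 'l')
  sorted[5] = llaby$wa  (last char: 'a')
  sorted[6] = wallaby$  (last char: '$')
  sorted[7] = y$wallab  (last char: 'b')
Last column: ylwala$b
Original string S is at sorted index 6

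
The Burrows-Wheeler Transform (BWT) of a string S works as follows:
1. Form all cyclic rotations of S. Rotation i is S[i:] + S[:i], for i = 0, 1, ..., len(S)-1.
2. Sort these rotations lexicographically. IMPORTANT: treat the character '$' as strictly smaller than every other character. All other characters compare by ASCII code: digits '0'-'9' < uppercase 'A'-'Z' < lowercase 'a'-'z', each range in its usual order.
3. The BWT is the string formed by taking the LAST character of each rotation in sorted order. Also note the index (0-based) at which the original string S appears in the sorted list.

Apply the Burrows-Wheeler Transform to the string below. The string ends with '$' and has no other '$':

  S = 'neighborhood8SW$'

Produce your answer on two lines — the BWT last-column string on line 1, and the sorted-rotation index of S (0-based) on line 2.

Answer: Wd8Shonigre$ohbo
11

Derivation:
All 16 rotations (rotation i = S[i:]+S[:i]):
  rot[0] = neighborhood8SW$
  rot[1] = eighborhood8SW$n
  rot[2] = ighborhood8SW$ne
  rot[3] = ghborhood8SW$nei
  rot[4] = hborhood8SW$neig
  rot[5] = borhood8SW$neigh
  rot[6] = orhood8SW$neighb
  rot[7] = rhood8SW$neighbo
  rot[8] = hood8SW$neighbor
  rot[9] = ood8SW$neighborh
  rot[10] = od8SW$neighborho
  rot[11] = d8SW$neighborhoo
  rot[12] = 8SW$neighborhood
  rot[13] = SW$neighborhood8
  rot[14] = W$neighborhood8S
  rot[15] = $neighborhood8SW
Sorted (with $ < everything):
  sorted[0] = $neighborhood8SW  (last char: 'W')
  sorted[1] = 8SW$neighborhood  (last char: 'd')
  sorted[2] = SW$neighborhood8  (last char: '8')
  sorted[3] = W$neighborhood8S  (last char: 'S')
  sorted[4] = borhood8SW$neigh  (last char: 'h')
  sorted[5] = d8SW$neighborhoo  (last char: 'o')
  sorted[6] = eighborhood8SW$n  (last char: 'n')
  sorted[7] = ghborhood8SW$nei  (last char: 'i')
  sorted[8] = hborhood8SW$neig  (last char: 'g')
  sorted[9] = hood8SW$neighbor  (last char: 'r')
  sorted[10] = ighborhood8SW$ne  (last char: 'e')
  sorted[11] = neighborhood8SW$  (last char: '$')
  sorted[12] = od8SW$neighborho  (last char: 'o')
  sorted[13] = ood8SW$neighborh  (last char: 'h')
  sorted[14] = orhood8SW$neighb  (last char: 'b')
  sorted[15] = rhood8SW$neighbo  (last char: 'o')
Last column: Wd8Shonigre$ohbo
Original string S is at sorted index 11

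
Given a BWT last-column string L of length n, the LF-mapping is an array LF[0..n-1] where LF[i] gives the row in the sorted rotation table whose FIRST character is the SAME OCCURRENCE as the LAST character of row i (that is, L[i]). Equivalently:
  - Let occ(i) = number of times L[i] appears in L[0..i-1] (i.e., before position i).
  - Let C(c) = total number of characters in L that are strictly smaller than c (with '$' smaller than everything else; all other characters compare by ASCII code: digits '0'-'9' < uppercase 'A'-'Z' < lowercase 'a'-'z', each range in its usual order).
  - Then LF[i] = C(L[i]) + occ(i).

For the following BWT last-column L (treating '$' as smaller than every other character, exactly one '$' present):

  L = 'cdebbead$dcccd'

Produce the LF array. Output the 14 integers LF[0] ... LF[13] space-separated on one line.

Char counts: '$':1, 'a':1, 'b':2, 'c':4, 'd':4, 'e':2
C (first-col start): C('$')=0, C('a')=1, C('b')=2, C('c')=4, C('d')=8, C('e')=12
L[0]='c': occ=0, LF[0]=C('c')+0=4+0=4
L[1]='d': occ=0, LF[1]=C('d')+0=8+0=8
L[2]='e': occ=0, LF[2]=C('e')+0=12+0=12
L[3]='b': occ=0, LF[3]=C('b')+0=2+0=2
L[4]='b': occ=1, LF[4]=C('b')+1=2+1=3
L[5]='e': occ=1, LF[5]=C('e')+1=12+1=13
L[6]='a': occ=0, LF[6]=C('a')+0=1+0=1
L[7]='d': occ=1, LF[7]=C('d')+1=8+1=9
L[8]='$': occ=0, LF[8]=C('$')+0=0+0=0
L[9]='d': occ=2, LF[9]=C('d')+2=8+2=10
L[10]='c': occ=1, LF[10]=C('c')+1=4+1=5
L[11]='c': occ=2, LF[11]=C('c')+2=4+2=6
L[12]='c': occ=3, LF[12]=C('c')+3=4+3=7
L[13]='d': occ=3, LF[13]=C('d')+3=8+3=11

Answer: 4 8 12 2 3 13 1 9 0 10 5 6 7 11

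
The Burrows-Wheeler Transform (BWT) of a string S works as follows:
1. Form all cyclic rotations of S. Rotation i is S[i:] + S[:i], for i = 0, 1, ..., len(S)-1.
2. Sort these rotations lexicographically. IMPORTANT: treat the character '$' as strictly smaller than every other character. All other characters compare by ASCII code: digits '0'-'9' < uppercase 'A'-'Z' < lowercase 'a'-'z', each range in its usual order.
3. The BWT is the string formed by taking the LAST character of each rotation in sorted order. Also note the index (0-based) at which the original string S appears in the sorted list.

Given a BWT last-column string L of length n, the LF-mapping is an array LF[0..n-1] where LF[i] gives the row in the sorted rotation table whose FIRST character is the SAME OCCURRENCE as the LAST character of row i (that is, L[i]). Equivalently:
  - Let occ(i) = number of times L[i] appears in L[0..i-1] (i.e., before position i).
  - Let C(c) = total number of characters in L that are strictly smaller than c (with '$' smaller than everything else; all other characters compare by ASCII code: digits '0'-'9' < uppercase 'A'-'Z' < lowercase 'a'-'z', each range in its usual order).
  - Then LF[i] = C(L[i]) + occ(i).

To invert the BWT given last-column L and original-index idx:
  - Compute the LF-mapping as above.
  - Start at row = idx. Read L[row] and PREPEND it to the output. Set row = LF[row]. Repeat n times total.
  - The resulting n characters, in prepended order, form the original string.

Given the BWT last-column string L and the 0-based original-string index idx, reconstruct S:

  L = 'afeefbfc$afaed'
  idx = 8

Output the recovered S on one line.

Answer: eafbceaefdffa$

Derivation:
LF mapping: 1 10 7 8 11 4 12 5 0 2 13 3 9 6
Walk LF starting at row 8, prepending L[row]:
  step 1: row=8, L[8]='$', prepend. Next row=LF[8]=0
  step 2: row=0, L[0]='a', prepend. Next row=LF[0]=1
  step 3: row=1, L[1]='f', prepend. Next row=LF[1]=10
  step 4: row=10, L[10]='f', prepend. Next row=LF[10]=13
  step 5: row=13, L[13]='d', prepend. Next row=LF[13]=6
  step 6: row=6, L[6]='f', prepend. Next row=LF[6]=12
  step 7: row=12, L[12]='e', prepend. Next row=LF[12]=9
  step 8: row=9, L[9]='a', prepend. Next row=LF[9]=2
  step 9: row=2, L[2]='e', prepend. Next row=LF[2]=7
  step 10: row=7, L[7]='c', prepend. Next row=LF[7]=5
  step 11: row=5, L[5]='b', prepend. Next row=LF[5]=4
  step 12: row=4, L[4]='f', prepend. Next row=LF[4]=11
  step 13: row=11, L[11]='a', prepend. Next row=LF[11]=3
  step 14: row=3, L[3]='e', prepend. Next row=LF[3]=8
Reversed output: eafbceaefdffa$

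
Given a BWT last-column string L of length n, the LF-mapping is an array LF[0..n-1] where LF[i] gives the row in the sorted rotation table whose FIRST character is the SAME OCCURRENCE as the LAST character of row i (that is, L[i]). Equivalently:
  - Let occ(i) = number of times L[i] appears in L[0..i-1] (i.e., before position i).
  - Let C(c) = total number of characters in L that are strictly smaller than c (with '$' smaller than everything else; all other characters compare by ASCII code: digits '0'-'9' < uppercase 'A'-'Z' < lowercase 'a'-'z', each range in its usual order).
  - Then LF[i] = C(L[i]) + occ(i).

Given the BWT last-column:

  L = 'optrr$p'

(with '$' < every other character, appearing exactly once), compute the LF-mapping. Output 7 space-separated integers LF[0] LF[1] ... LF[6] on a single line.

Char counts: '$':1, 'o':1, 'p':2, 'r':2, 't':1
C (first-col start): C('$')=0, C('o')=1, C('p')=2, C('r')=4, C('t')=6
L[0]='o': occ=0, LF[0]=C('o')+0=1+0=1
L[1]='p': occ=0, LF[1]=C('p')+0=2+0=2
L[2]='t': occ=0, LF[2]=C('t')+0=6+0=6
L[3]='r': occ=0, LF[3]=C('r')+0=4+0=4
L[4]='r': occ=1, LF[4]=C('r')+1=4+1=5
L[5]='$': occ=0, LF[5]=C('$')+0=0+0=0
L[6]='p': occ=1, LF[6]=C('p')+1=2+1=3

Answer: 1 2 6 4 5 0 3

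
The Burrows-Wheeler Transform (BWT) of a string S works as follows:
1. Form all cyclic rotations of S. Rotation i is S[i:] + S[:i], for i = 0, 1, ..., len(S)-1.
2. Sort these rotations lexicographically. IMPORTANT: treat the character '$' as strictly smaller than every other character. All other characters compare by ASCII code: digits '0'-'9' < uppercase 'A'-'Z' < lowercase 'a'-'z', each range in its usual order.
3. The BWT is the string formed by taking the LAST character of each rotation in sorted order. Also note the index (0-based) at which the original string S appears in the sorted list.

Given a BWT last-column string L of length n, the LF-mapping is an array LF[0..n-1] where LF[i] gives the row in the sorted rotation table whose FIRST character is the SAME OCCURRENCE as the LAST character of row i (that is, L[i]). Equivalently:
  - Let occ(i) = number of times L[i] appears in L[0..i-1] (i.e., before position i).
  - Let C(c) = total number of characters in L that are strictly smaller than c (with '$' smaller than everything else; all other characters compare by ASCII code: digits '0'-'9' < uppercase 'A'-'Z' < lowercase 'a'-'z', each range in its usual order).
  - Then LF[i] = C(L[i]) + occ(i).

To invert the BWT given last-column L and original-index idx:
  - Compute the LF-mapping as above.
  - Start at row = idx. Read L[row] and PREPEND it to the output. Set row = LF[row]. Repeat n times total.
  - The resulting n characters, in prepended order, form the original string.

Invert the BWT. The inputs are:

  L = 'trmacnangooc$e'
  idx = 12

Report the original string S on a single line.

LF mapping: 13 12 7 1 3 8 2 9 6 10 11 4 0 5
Walk LF starting at row 12, prepending L[row]:
  step 1: row=12, L[12]='$', prepend. Next row=LF[12]=0
  step 2: row=0, L[0]='t', prepend. Next row=LF[0]=13
  step 3: row=13, L[13]='e', prepend. Next row=LF[13]=5
  step 4: row=5, L[5]='n', prepend. Next row=LF[5]=8
  step 5: row=8, L[8]='g', prepend. Next row=LF[8]=6
  step 6: row=6, L[6]='a', prepend. Next row=LF[6]=2
  step 7: row=2, L[2]='m', prepend. Next row=LF[2]=7
  step 8: row=7, L[7]='n', prepend. Next row=LF[7]=9
  step 9: row=9, L[9]='o', prepend. Next row=LF[9]=10
  step 10: row=10, L[10]='o', prepend. Next row=LF[10]=11
  step 11: row=11, L[11]='c', prepend. Next row=LF[11]=4
  step 12: row=4, L[4]='c', prepend. Next row=LF[4]=3
  step 13: row=3, L[3]='a', prepend. Next row=LF[3]=1
  step 14: row=1, L[1]='r', prepend. Next row=LF[1]=12
Reversed output: raccoonmagnet$

Answer: raccoonmagnet$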